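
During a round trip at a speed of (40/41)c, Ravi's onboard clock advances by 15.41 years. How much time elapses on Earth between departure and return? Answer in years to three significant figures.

Δt = 70.2 years

γ = 1/√(1 − (40/41)²) = 41/9 ≈ 4.556
Earth-frame duration is the dilated interval: Δt = γτ = 4.556 × 15.41 years.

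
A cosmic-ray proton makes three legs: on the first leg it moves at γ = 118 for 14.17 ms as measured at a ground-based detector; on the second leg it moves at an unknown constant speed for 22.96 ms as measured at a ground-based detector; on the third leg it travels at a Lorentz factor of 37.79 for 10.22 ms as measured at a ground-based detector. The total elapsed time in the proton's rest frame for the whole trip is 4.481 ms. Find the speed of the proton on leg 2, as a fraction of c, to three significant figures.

β = 0.984

Leg 1: γ = 118; τ_1 = 14.17/118.0 = 0.1201 ms.
Leg 2: speed unknown; τ_2 = 22.96/γ_2.
Leg 3: γ = 37.79; τ_3 = 10.22/37.79 = 0.2704 ms.
Total proper time: 0.1201 + τ_2 + 0.2704 = 4.481, so τ_2 = 4.481 − 0.3905 = 4.090 ms.
γ_2 = 22.96/4.090 = 5.613; β = √(1 − 1/γ²) = √0.9683.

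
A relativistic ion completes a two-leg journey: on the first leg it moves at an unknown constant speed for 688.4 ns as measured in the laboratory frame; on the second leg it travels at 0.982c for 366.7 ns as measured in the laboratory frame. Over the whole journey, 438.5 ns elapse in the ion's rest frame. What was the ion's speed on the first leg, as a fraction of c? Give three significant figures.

β = 0.844

Leg 1: speed unknown; τ_1 = 688.4/γ_1.
Leg 2: γ = 1/√(1 − 0.982²) = 1/√0.03568 = 5.294; τ_2 = 366.7/5.294 = 69.26 ns.
Total proper time: τ_1 + 69.26 = 438.5, so τ_1 = 438.5 − 69.26 = 369.2 ns.
γ_1 = 688.4/369.2 = 1.864; β = √(1 − 1/γ²) = √0.7123.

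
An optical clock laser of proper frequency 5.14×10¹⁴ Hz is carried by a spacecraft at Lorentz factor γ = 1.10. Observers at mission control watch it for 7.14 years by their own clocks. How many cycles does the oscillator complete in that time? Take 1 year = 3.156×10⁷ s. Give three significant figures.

N = 1.05×10²³

γ = 1.10
During 7.14 years of lab time, the oscillator's proper time advances by τ = Δt/γ = 7.14/1.100 = 6.491 years = 2.049×10⁸ s.
N = f × τ = 5.14×10¹⁴ × 2.049×10⁸ = 1.053×10²³.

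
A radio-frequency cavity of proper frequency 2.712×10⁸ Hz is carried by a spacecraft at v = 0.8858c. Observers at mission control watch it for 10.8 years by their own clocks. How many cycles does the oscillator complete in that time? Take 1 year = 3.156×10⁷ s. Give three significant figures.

γ = 1/√(1 − 0.8858²) = 1/√0.2154 = 2.155
During 10.8 years of lab time, the oscillator's proper time advances by τ = Δt/γ = 10.8/2.155 = 5.012 years = 1.582×10⁸ s.
N = f × τ = 2.712×10⁸ × 1.582×10⁸ = 4.290×10¹⁶.

N = 4.29×10¹⁶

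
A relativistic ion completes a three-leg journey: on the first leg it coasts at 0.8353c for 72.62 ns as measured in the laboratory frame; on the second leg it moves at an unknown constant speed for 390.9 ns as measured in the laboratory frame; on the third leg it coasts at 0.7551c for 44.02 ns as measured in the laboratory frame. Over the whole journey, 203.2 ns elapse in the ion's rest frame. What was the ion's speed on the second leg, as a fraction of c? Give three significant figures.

Leg 1: γ = 1/√(1 − 0.8353²) = 1/√0.3023 = 1.819; τ_1 = 72.62/1.819 = 39.93 ns.
Leg 2: speed unknown; τ_2 = 390.9/γ_2.
Leg 3: γ = 1/√(1 − 0.7551²) = 1/√0.4298 = 1.525; τ_3 = 44.02/1.525 = 28.86 ns.
Total proper time: 39.93 + τ_2 + 28.86 = 203.2, so τ_2 = 203.2 − 68.79 = 134.4 ns.
γ_2 = 390.9/134.4 = 2.908; β = √(1 − 1/γ²) = √0.8818.

β = 0.939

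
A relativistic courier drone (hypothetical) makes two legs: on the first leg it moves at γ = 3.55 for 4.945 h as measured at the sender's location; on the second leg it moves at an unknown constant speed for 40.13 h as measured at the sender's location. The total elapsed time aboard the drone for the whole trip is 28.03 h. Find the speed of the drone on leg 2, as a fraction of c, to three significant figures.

β = 0.748

Leg 1: γ = 3.55; τ_1 = 4.945/3.550 = 1.393 h.
Leg 2: speed unknown; τ_2 = 40.13/γ_2.
Total proper time: 1.393 + τ_2 = 28.03, so τ_2 = 28.03 − 1.393 = 26.64 h.
γ_2 = 40.13/26.64 = 1.507; β = √(1 − 1/γ²) = √0.5594.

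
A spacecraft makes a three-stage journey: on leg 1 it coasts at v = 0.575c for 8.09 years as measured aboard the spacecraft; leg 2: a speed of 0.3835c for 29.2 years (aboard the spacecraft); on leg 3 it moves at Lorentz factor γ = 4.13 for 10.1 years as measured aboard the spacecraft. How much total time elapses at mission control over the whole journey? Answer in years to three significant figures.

Leg 1: γ = 1/√(1 − 0.575²) = 1/√0.6694 = 1.222; Δt_1 = 1.222 × 8.09 = 9.888 years.
Leg 2: γ = 1/√(1 − 0.3835²) = 1/√0.8529 = 1.083; Δt_2 = 1.083 × 29.2 = 31.62 years.
Leg 3: γ = 4.13; Δt_3 = 4.130 × 10.1 = 41.71 years.
Total: 9.888 + 31.62 + 41.71 years.

Δt = 83.2 years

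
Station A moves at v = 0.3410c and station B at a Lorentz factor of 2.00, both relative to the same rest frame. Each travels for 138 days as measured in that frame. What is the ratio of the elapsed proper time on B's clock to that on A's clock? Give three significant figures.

A: γ = 1/√(1 − 0.3410²) = 1/√0.8837 = 1.064. B: γ = 2.00.
τ_A/τ_B = γ_B/γ_A = 2.000/1.064 = 1.880, so τ_B/τ_A = 0.5319.

τ_B/τ_A = 0.532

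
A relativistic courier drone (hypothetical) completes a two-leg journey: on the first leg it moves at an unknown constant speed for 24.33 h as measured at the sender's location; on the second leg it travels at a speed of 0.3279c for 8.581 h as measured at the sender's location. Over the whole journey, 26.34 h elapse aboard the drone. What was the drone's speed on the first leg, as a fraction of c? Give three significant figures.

Leg 1: speed unknown; τ_1 = 24.33/γ_1.
Leg 2: γ = 1/√(1 − 0.3279²) = 1/√0.8925 = 1.059; τ_2 = 8.581/1.059 = 8.107 h.
Total proper time: τ_1 + 8.107 = 26.34, so τ_1 = 26.34 − 8.107 = 18.23 h.
γ_1 = 24.33/18.23 = 1.334; β = √(1 − 1/γ²) = √0.4384.

β = 0.662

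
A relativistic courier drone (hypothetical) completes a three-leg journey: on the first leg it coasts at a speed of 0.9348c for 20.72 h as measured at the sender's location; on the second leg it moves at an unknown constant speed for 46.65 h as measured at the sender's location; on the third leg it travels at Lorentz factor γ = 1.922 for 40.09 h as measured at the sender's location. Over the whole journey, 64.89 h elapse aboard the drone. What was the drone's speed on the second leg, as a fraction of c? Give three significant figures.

β = 0.618

Leg 1: γ = 1/√(1 − 0.9348²) = 1/√0.1261 = 2.816; τ_1 = 20.72/2.816 = 7.359 h.
Leg 2: speed unknown; τ_2 = 46.65/γ_2.
Leg 3: γ = 1.922; τ_3 = 40.09/1.922 = 20.86 h.
Total proper time: 7.359 + τ_2 + 20.86 = 64.89, so τ_2 = 64.89 − 28.22 = 36.67 h.
γ_2 = 46.65/36.67 = 1.272; β = √(1 − 1/γ²) = √0.3820.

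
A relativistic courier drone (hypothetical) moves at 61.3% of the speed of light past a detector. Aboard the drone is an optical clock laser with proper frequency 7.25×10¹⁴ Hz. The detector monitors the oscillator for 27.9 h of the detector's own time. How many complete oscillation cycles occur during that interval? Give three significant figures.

N = 5.75×10¹⁹

β = 0.613; γ = 1/√(1 − 0.613²) = 1/√0.6242 = 1.266
During 27.9 h of lab time, the oscillator's proper time advances by τ = Δt/γ = 27.9/1.266 = 22.04 h = 7.936×10⁴ s.
N = f × τ = 7.25×10¹⁴ × 7.936×10⁴ = 5.753×10¹⁹.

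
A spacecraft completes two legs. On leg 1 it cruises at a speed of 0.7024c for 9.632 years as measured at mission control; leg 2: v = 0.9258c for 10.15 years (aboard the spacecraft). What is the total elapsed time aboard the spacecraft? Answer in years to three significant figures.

Leg 1: γ = 1/√(1 − 0.7024²) = 1/√0.5066 = 1.405; τ_1 = 9.632/1.405 = 6.856 years.
Leg 2: 10.15 years is already measured aboard the spacecraft.
Total: 6.856 + 10.15 years.

τ = 17.0 years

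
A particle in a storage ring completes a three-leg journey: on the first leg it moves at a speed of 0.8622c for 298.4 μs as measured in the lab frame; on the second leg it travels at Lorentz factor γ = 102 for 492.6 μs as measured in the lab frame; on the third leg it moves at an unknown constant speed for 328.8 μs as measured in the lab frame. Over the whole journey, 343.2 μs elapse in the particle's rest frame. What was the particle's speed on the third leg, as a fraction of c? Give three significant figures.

β = 0.822

Leg 1: γ = 1/√(1 − 0.8622²) = 1/√0.2566 = 1.974; τ_1 = 298.4/1.974 = 151.2 μs.
Leg 2: γ = 102; τ_2 = 492.6/102.0 = 4.829 μs.
Leg 3: speed unknown; τ_3 = 328.8/γ_3.
Total proper time: 151.2 + 4.829 + τ_3 = 343.2, so τ_3 = 343.2 − 156.0 = 187.2 μs.
γ_3 = 328.8/187.2 = 1.756; β = √(1 − 1/γ²) = √0.6758.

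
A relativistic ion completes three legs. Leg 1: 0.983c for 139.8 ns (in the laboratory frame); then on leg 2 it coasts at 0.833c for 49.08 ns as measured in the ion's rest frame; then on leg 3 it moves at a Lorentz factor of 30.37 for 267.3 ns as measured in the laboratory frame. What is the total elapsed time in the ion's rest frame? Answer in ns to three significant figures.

Leg 1: γ = 1/√(1 − 0.983²) = 1/√0.03371 = 5.446; τ_1 = 139.8/5.446 = 25.67 ns.
Leg 2: 49.08 ns is already measured in the ion's rest frame.
Leg 3: γ = 30.37; τ_3 = 267.3/30.37 = 8.801 ns.
Total: 25.67 + 49.08 + 8.801 ns.

τ = 83.5 ns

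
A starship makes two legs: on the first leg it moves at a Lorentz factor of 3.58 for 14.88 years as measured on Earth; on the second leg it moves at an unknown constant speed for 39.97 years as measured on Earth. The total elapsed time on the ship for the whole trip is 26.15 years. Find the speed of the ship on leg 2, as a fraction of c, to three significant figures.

Leg 1: γ = 3.58; τ_1 = 14.88/3.580 = 4.156 years.
Leg 2: speed unknown; τ_2 = 39.97/γ_2.
Total proper time: 4.156 + τ_2 = 26.15, so τ_2 = 26.15 − 4.156 = 21.99 years.
γ_2 = 39.97/21.99 = 1.817; β = √(1 − 1/γ²) = √0.6972.

β = 0.835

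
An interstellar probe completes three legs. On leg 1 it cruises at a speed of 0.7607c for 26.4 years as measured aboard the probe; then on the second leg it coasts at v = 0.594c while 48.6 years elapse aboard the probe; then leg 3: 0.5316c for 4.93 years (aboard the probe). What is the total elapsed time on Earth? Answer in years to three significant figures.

Leg 1: γ = 1/√(1 − 0.7607²) = 1/√0.4213 = 1.541; Δt_1 = 1.541 × 26.4 = 40.67 years.
Leg 2: γ = 1/√(1 − 0.594²) = 1/√0.6472 = 1.243; Δt_2 = 1.243 × 48.6 = 60.41 years.
Leg 3: γ = 1/√(1 − 0.5316²) = 1/√0.7174 = 1.181; Δt_3 = 1.181 × 4.93 = 5.821 years.
Total: 40.67 + 60.41 + 5.821 years.

Δt = 107 years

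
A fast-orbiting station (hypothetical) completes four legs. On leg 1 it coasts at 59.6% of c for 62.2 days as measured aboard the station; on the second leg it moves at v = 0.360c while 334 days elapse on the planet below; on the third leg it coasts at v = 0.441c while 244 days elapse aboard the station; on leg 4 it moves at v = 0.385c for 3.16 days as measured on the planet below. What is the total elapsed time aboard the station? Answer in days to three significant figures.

Leg 1: 62.2 days is already measured aboard the station.
Leg 2: γ = 1/√(1 − 0.360²) = 1/√0.8704 = 1.072; τ_2 = 334/1.072 = 311.6 days.
Leg 3: 244 days is already measured aboard the station.
Leg 4: γ = 1/√(1 − 0.385²) = 1/√0.8518 = 1.084; τ_4 = 3.16/1.084 = 2.916 days.
Total: 62.20 + 311.6 + 244.0 + 2.916 days.

τ = 621 days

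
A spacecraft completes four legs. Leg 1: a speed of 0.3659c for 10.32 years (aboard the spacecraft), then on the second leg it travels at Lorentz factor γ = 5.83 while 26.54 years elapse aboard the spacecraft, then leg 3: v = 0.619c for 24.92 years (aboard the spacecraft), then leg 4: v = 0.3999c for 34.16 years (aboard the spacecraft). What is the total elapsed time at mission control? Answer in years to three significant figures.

Δt = 235 years

Leg 1: γ = 1/√(1 − 0.3659²) = 1/√0.8661 = 1.075; Δt_1 = 1.075 × 10.32 = 11.09 years.
Leg 2: γ = 5.83; Δt_2 = 5.830 × 26.54 = 154.7 years.
Leg 3: γ = 1/√(1 − 0.619²) = 1/√0.6168 = 1.273; Δt_3 = 1.273 × 24.92 = 31.73 years.
Leg 4: γ = 1/√(1 − 0.3999²) = 1/√0.8401 = 1.091; Δt_4 = 1.091 × 34.16 = 37.27 years.
Total: 11.09 + 154.7 + 31.73 + 37.27 years.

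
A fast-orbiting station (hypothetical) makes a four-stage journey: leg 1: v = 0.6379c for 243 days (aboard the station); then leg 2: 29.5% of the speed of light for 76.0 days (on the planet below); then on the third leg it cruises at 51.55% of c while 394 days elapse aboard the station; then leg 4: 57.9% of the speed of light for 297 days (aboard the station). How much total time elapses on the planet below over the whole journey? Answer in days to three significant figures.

Leg 1: γ = 1/√(1 − 0.6379²) = 1/√0.5931 = 1.299; Δt_1 = 1.299 × 243 = 315.5 days.
Leg 2: 76.0 days is already measured on the planet below.
Leg 3: β = 0.5155; γ = 1/√(1 − 0.5155²) = 1/√0.7343 = 1.167; Δt_3 = 1.167 × 394 = 459.8 days.
Leg 4: β = 0.579; γ = 1/√(1 − 0.579²) = 1/√0.6648 = 1.227; Δt_4 = 1.227 × 297 = 364.3 days.
Total: 315.5 + 76.00 + 459.8 + 364.3 days.

Δt = 1220 days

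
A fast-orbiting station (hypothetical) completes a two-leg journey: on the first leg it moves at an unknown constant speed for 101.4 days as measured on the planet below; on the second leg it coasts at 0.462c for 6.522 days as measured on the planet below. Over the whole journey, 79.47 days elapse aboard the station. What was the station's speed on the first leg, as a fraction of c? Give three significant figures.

Leg 1: speed unknown; τ_1 = 101.4/γ_1.
Leg 2: γ = 1/√(1 − 0.462²) = 1/√0.7866 = 1.128; τ_2 = 6.522/1.128 = 5.784 days.
Total proper time: τ_1 + 5.784 = 79.47, so τ_1 = 79.47 − 5.784 = 73.69 days.
γ_1 = 101.4/73.69 = 1.376; β = √(1 − 1/γ²) = √0.4719.

β = 0.687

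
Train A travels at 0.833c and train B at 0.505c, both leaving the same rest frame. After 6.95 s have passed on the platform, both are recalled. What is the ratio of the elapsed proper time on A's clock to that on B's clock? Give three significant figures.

A: γ = 1/√(1 − 0.833²) = 1/√0.3061 = 1.807. B: γ = 1/√(1 − 0.505²) = 1/√0.7450 = 1.159.
τ_A/τ_B = γ_B/γ_A = 1.159/1.807 = 0.6410, so τ_A/τ_B = 0.6410.

τ_A/τ_B = 0.641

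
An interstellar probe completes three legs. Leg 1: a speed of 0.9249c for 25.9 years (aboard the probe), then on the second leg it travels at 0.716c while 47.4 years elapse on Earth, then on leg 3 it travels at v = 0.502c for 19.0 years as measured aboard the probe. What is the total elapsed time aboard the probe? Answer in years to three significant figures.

Leg 1: 25.9 years is already measured aboard the probe.
Leg 2: γ = 1/√(1 − 0.716²) = 1/√0.4873 = 1.432; τ_2 = 47.4/1.432 = 33.09 years.
Leg 3: 19.0 years is already measured aboard the probe.
Total: 25.90 + 33.09 + 19.00 years.

τ = 78.0 years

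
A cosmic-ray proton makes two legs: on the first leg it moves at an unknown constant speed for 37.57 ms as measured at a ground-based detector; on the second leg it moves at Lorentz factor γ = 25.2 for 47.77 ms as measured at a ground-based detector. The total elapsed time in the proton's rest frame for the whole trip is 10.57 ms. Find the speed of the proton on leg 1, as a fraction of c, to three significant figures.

Leg 1: speed unknown; τ_1 = 37.57/γ_1.
Leg 2: γ = 25.2; τ_2 = 47.77/25.20 = 1.896 ms.
Total proper time: τ_1 + 1.896 = 10.57, so τ_1 = 10.57 − 1.896 = 8.674 ms.
γ_1 = 37.57/8.674 = 4.331; β = √(1 − 1/γ²) = √0.9467.

β = 0.973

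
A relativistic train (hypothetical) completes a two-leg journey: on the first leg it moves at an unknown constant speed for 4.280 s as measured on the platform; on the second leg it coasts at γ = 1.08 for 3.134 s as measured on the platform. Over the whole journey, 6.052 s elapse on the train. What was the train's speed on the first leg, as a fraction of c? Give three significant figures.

Leg 1: speed unknown; τ_1 = 4.280/γ_1.
Leg 2: γ = 1.08; τ_2 = 3.134/1.080 = 2.902 s.
Total proper time: τ_1 + 2.902 = 6.052, so τ_1 = 6.052 − 2.902 = 3.150 s.
γ_1 = 4.280/3.150 = 1.359; β = √(1 − 1/γ²) = √0.4583.

β = 0.677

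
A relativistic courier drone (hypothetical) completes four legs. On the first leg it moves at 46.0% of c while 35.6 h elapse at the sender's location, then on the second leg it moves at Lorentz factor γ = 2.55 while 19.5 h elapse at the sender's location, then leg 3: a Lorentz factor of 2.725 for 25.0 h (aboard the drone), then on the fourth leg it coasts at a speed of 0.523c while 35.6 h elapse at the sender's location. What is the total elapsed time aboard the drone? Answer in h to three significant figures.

Leg 1: β = 0.460; γ = 1/√(1 − 0.460²) = 1/√0.7884 = 1.126; τ_1 = 35.6/1.126 = 31.61 h.
Leg 2: γ = 2.55; τ_2 = 19.5/2.550 = 7.647 h.
Leg 3: 25.0 h is already measured aboard the drone.
Leg 4: γ = 1/√(1 − 0.523²) = 1/√0.7265 = 1.173; τ_4 = 35.6/1.173 = 30.34 h.
Total: 31.61 + 7.647 + 25.00 + 30.34 h.

τ = 94.6 h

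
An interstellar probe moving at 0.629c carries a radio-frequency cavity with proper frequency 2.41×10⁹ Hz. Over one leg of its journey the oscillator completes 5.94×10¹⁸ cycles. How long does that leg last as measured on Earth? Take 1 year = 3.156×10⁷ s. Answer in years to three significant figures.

γ = 1/√(1 − 0.629²) = 1/√0.6044 = 1.286
Proper time for N cycles: τ = N/f = 5.94×10¹⁸/(2.41×10⁹) = 2.465×10⁹ s = 78.10 years.
Lab-frame duration Δt = γτ = 1.286 × 78.10 = 100.5 years.

Δt = 100 years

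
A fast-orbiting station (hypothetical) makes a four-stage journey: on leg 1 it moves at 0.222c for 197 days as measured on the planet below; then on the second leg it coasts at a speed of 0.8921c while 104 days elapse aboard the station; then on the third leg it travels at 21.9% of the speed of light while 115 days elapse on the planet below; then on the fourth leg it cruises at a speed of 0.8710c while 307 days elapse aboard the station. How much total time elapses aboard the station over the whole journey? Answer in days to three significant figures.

Leg 1: γ = 1/√(1 − 0.222²) = 1/√0.9507 = 1.026; τ_1 = 197/1.026 = 192.1 days.
Leg 2: 104 days is already measured aboard the station.
Leg 3: β = 0.219; γ = 1/√(1 − 0.219²) = 1/√0.9520 = 1.025; τ_3 = 115/1.025 = 112.2 days.
Leg 4: 307 days is already measured aboard the station.
Total: 192.1 + 104.0 + 112.2 + 307.0 days.

τ = 715 days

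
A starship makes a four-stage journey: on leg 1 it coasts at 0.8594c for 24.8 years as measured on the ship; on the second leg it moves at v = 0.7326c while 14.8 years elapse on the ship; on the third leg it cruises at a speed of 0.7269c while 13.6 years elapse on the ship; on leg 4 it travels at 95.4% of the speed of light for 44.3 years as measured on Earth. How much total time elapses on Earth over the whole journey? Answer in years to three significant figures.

Δt = 134 years

Leg 1: γ = 1/√(1 − 0.8594²) = 1/√0.2614 = 1.956; Δt_1 = 1.956 × 24.8 = 48.50 years.
Leg 2: γ = 1/√(1 − 0.7326²) = 1/√0.4633 = 1.469; Δt_2 = 1.469 × 14.8 = 21.74 years.
Leg 3: γ = 1/√(1 − 0.7269²) = 1/√0.4716 = 1.456; Δt_3 = 1.456 × 13.6 = 19.80 years.
Leg 4: 44.3 years is already measured on Earth.
Total: 48.50 + 21.74 + 19.80 + 44.30 years.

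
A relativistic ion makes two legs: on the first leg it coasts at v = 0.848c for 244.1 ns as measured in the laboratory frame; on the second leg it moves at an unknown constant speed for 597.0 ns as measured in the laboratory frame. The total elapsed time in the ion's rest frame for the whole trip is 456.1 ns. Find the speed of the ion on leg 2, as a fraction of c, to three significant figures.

Leg 1: γ = 1/√(1 − 0.848²) = 1/√0.2809 = 1.887; τ_1 = 244.1/1.887 = 129.4 ns.
Leg 2: speed unknown; τ_2 = 597.0/γ_2.
Total proper time: 129.4 + τ_2 = 456.1, so τ_2 = 456.1 − 129.4 = 326.7 ns.
γ_2 = 597.0/326.7 = 1.827; β = √(1 − 1/γ²) = √0.7005.

β = 0.837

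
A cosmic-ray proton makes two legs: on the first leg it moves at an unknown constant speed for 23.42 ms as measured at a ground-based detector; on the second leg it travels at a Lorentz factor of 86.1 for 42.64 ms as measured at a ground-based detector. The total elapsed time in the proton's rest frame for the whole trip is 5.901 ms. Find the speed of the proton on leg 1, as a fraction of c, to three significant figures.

Leg 1: speed unknown; τ_1 = 23.42/γ_1.
Leg 2: γ = 86.1; τ_2 = 42.64/86.10 = 0.4952 ms.
Total proper time: τ_1 + 0.4952 = 5.901, so τ_1 = 5.901 − 0.4952 = 5.406 ms.
γ_1 = 23.42/5.406 = 4.332; β = √(1 − 1/γ²) = √0.9467.

β = 0.973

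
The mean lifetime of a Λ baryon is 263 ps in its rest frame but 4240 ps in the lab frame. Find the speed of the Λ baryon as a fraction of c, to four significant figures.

v = 0.9981c

γ = Δt/τ₀ = 4240/263 = 16.12
β = √(1 − 1/γ²) = √(1 − 0.003848) = √0.9962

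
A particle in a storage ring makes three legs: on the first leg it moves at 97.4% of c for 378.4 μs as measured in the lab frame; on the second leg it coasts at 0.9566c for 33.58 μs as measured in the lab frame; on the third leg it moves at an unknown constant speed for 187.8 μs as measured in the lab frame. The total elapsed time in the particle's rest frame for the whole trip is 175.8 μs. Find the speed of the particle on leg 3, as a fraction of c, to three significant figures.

Leg 1: β = 0.974; γ = 1/√(1 − 0.974²) = 1/√0.05132 = 4.414; τ_1 = 378.4/4.414 = 85.73 μs.
Leg 2: γ = 1/√(1 − 0.9566²) = 1/√0.08492 = 3.432; τ_2 = 33.58/3.432 = 9.785 μs.
Leg 3: speed unknown; τ_3 = 187.8/γ_3.
Total proper time: 85.73 + 9.785 + τ_3 = 175.8, so τ_3 = 175.8 − 95.51 = 80.29 μs.
γ_3 = 187.8/80.29 = 2.339; β = √(1 − 1/γ²) = √0.8172.

β = 0.904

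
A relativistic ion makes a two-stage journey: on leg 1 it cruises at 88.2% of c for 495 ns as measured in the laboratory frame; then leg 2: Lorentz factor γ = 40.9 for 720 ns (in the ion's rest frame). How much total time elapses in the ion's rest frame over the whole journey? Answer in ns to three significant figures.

τ = 953 ns

Leg 1: β = 0.882; γ = 1/√(1 − 0.882²) = 1/√0.2221 = 2.122; τ_1 = 495/2.122 = 233.3 ns.
Leg 2: 720 ns is already measured in the ion's rest frame.
Total: 233.3 + 720.0 ns.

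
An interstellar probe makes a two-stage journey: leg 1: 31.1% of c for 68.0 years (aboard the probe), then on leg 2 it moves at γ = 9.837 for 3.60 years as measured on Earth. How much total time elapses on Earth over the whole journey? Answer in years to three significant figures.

Leg 1: β = 0.311; γ = 1/√(1 − 0.311²) = 1/√0.9033 = 1.052; Δt_1 = 1.052 × 68.0 = 71.55 years.
Leg 2: 3.60 years is already measured on Earth.
Total: 71.55 + 3.600 years.

Δt = 75.1 years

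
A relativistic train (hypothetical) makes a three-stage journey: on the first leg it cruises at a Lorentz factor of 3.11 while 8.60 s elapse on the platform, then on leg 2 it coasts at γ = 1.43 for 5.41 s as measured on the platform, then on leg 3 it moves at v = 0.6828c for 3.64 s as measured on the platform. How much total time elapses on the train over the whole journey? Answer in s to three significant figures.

Leg 1: γ = 3.11; τ_1 = 8.60/3.110 = 2.765 s.
Leg 2: γ = 1.43; τ_2 = 5.41/1.430 = 3.783 s.
Leg 3: γ = 1/√(1 − 0.6828²) = 1/√0.5338 = 1.369; τ_3 = 3.64/1.369 = 2.659 s.
Total: 2.765 + 3.783 + 2.659 s.

τ = 9.21 s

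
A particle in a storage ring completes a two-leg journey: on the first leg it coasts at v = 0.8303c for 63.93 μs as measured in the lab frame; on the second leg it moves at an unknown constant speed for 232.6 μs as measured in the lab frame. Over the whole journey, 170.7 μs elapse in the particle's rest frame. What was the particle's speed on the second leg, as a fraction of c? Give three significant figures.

Leg 1: γ = 1/√(1 − 0.8303²) = 1/√0.3106 = 1.794; τ_1 = 63.93/1.794 = 35.63 μs.
Leg 2: speed unknown; τ_2 = 232.6/γ_2.
Total proper time: 35.63 + τ_2 = 170.7, so τ_2 = 170.7 − 35.63 = 135.1 μs.
γ_2 = 232.6/135.1 = 1.722; β = √(1 − 1/γ²) = √0.6628.

β = 0.814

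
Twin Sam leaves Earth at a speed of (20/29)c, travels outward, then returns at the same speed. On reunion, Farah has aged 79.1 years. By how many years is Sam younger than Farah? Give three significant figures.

Δt − τ = 21.8 years

γ = 1/√(1 − (20/29)²) = 29/21 ≈ 1.381
Sam's elapsed proper time: τ = 79.1/1.381 = 57.28 years.
Age gap = Δt − τ = 79.1 − 57.28 years.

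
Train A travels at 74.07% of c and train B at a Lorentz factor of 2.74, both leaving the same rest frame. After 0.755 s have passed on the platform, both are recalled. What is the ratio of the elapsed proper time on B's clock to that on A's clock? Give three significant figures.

A: β = 0.7407; γ = 1/√(1 − 0.7407²) = 1/√0.4514 = 1.488. B: γ = 2.74.
τ_A/τ_B = γ_B/γ_A = 2.740/1.488 = 1.841, so τ_B/τ_A = 0.5432.

τ_B/τ_A = 0.543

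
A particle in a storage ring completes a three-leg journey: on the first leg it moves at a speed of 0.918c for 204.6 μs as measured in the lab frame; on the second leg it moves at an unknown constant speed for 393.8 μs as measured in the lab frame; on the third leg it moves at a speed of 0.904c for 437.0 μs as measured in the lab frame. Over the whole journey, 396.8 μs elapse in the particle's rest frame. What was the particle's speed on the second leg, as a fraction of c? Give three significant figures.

β = 0.945

Leg 1: γ = 1/√(1 − 0.918²) = 1/√0.1573 = 2.522; τ_1 = 204.6/2.522 = 81.14 μs.
Leg 2: speed unknown; τ_2 = 393.8/γ_2.
Leg 3: γ = 1/√(1 − 0.904²) = 1/√0.1828 = 2.339; τ_3 = 437.0/2.339 = 186.8 μs.
Total proper time: 81.14 + τ_2 + 186.8 = 396.8, so τ_2 = 396.8 − 268.0 = 128.8 μs.
γ_2 = 393.8/128.8 = 3.057; β = √(1 − 1/γ²) = √0.8930.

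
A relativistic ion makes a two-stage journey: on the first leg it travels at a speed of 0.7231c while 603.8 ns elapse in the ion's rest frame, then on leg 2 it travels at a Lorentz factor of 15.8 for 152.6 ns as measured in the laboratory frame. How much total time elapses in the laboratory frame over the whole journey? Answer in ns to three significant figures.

Δt = 1030 ns

Leg 1: γ = 1/√(1 − 0.7231²) = 1/√0.4771 = 1.448; Δt_1 = 1.448 × 603.8 = 874.1 ns.
Leg 2: 152.6 ns is already measured in the laboratory frame.
Total: 874.1 + 152.6 ns.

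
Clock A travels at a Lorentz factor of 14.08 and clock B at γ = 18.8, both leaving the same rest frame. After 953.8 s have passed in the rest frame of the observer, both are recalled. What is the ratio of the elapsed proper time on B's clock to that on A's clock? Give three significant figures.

A: γ = 14.08. B: γ = 18.8.
τ_A/τ_B = γ_B/γ_A = 18.80/14.08 = 1.335, so τ_B/τ_A = 0.7489.

τ_B/τ_A = 0.749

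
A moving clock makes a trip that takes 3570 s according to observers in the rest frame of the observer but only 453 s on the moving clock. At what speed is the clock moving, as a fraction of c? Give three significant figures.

β = 0.992

The proper time is measured on the moving clock (both events occur at the clock's location); Δt is measured in the rest frame of the observer. γ = Δt/τ = 3570/453 = 7.881.
β = √(1 − 1/γ²) = √(1 − 0.01610) = √0.9839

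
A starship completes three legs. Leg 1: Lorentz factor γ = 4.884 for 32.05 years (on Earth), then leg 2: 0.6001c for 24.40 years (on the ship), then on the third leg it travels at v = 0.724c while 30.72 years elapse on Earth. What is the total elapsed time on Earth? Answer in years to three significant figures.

Δt = 93.3 years

Leg 1: 32.05 years is already measured on Earth.
Leg 2: γ = 1/√(1 − 0.6001²) = 1/√0.6399 = 1.250; Δt_2 = 1.250 × 24.40 = 30.50 years.
Leg 3: 30.72 years is already measured on Earth.
Total: 32.05 + 30.50 + 30.72 years.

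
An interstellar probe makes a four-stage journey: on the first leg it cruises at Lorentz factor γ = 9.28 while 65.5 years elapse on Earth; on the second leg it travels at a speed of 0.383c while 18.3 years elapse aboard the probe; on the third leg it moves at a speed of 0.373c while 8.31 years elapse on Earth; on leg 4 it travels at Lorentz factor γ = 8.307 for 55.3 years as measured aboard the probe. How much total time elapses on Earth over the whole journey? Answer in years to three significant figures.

Δt = 553 years

Leg 1: 65.5 years is already measured on Earth.
Leg 2: γ = 1/√(1 − 0.383²) = 1/√0.8533 = 1.083; Δt_2 = 1.083 × 18.3 = 19.81 years.
Leg 3: 8.31 years is already measured on Earth.
Leg 4: γ = 8.307; Δt_4 = 8.307 × 55.3 = 459.4 years.
Total: 65.50 + 19.81 + 8.310 + 459.4 years.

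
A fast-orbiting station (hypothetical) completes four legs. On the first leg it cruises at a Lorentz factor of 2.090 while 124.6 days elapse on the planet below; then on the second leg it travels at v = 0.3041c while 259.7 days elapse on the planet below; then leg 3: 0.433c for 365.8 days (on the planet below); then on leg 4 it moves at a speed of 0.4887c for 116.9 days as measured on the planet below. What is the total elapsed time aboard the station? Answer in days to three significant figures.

τ = 739 days

Leg 1: γ = 2.090; τ_1 = 124.6/2.090 = 59.62 days.
Leg 2: γ = 1/√(1 − 0.3041²) = 1/√0.9075 = 1.050; τ_2 = 259.7/1.050 = 247.4 days.
Leg 3: γ = 1/√(1 − 0.433²) = 1/√0.8125 = 1.109; τ_3 = 365.8/1.109 = 329.7 days.
Leg 4: γ = 1/√(1 − 0.4887²) = 1/√0.7612 = 1.146; τ_4 = 116.9/1.146 = 102.0 days.
Total: 59.62 + 247.4 + 329.7 + 102.0 days.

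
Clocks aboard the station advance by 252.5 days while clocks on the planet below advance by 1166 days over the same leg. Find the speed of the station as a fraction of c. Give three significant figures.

β = 0.976

The proper time is measured aboard the station (both events occur at the station's location); Δt is measured on the planet below. γ = Δt/τ = 1166/252.5 = 4.618.
β = √(1 − 1/γ²) = √(1 − 0.04689) = √0.9531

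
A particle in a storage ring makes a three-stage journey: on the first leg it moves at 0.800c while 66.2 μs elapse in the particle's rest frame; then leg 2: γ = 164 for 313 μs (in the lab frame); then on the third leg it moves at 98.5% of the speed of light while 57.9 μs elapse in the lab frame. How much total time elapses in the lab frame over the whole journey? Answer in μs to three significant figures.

Leg 1: γ = 1/√(1 − 0.800²) = 5/3 ≈ 1.667; Δt_1 = 1.667 × 66.2 = 110.3 μs.
Leg 2: 313 μs is already measured in the lab frame.
Leg 3: 57.9 μs is already measured in the lab frame.
Total: 110.3 + 313.0 + 57.90 μs.

Δt = 481 μs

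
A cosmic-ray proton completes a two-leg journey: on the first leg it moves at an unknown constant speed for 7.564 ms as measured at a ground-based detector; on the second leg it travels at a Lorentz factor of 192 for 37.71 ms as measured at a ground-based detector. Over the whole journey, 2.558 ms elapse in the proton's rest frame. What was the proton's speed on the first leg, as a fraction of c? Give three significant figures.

Leg 1: speed unknown; τ_1 = 7.564/γ_1.
Leg 2: γ = 192; τ_2 = 37.71/192.0 = 0.1964 ms.
Total proper time: τ_1 + 0.1964 = 2.558, so τ_1 = 2.558 − 0.1964 = 2.362 ms.
γ_1 = 7.564/2.362 = 3.203; β = √(1 − 1/γ²) = √0.9025.

β = 0.950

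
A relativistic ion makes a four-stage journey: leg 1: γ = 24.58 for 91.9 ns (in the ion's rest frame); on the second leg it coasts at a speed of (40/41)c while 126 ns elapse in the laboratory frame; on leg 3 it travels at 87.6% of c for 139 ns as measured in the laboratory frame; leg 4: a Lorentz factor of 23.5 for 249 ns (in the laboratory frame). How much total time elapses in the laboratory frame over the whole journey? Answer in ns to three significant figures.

Leg 1: γ = 24.58; Δt_1 = 24.58 × 91.9 = 2259 ns.
Leg 2: 126 ns is already measured in the laboratory frame.
Leg 3: 139 ns is already measured in the laboratory frame.
Leg 4: 249 ns is already measured in the laboratory frame.
Total: 2259 + 126.0 + 139.0 + 249.0 ns.

Δt = 2770 ns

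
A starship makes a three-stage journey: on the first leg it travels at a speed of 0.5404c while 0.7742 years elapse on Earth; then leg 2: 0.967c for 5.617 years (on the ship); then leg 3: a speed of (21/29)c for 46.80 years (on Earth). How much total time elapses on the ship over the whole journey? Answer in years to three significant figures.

Leg 1: γ = 1/√(1 − 0.5404²) = 1/√0.7080 = 1.188; τ_1 = 0.7742/1.188 = 0.6514 years.
Leg 2: 5.617 years is already measured on the ship.
Leg 3: γ = 1/√(1 − (21/29)²) = 29/20 = 1.450; τ_3 = 46.80/1.450 = 32.28 years.
Total: 0.6514 + 5.617 + 32.28 years.

τ = 38.5 years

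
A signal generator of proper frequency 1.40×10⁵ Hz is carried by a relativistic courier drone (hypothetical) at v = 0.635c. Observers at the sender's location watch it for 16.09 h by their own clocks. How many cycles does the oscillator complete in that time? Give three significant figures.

γ = 1/√(1 − 0.635²) = 1/√0.5968 = 1.294
During 16.09 h of lab time, the oscillator's proper time advances by τ = Δt/γ = 16.09/1.294 = 12.43 h = 4.475×10⁴ s.
N = f × τ = 1.40×10⁵ × 4.475×10⁴ = 6.265×10⁹.

N = 6.26×10⁹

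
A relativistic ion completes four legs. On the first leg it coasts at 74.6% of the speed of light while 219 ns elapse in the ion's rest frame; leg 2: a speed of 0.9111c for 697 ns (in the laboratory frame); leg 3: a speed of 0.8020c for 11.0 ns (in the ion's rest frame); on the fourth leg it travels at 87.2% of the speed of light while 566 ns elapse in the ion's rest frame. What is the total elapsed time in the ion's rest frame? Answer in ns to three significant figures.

Leg 1: 219 ns is already measured in the ion's rest frame.
Leg 2: γ = 1/√(1 − 0.9111²) = 1/√0.1699 = 2.426; τ_2 = 697/2.426 = 287.3 ns.
Leg 3: 11.0 ns is already measured in the ion's rest frame.
Leg 4: 566 ns is already measured in the ion's rest frame.
Total: 219.0 + 287.3 + 11.00 + 566.0 ns.

τ = 1080 ns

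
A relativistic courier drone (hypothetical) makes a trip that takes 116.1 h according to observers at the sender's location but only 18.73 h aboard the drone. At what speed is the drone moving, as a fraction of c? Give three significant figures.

The proper time is measured aboard the drone (both events occur at the drone's location); Δt is measured at the sender's location. γ = Δt/τ = 116.1/18.73 = 6.199.
β = √(1 − 1/γ²) = √(1 − 0.02603) = √0.9740

v = 0.987c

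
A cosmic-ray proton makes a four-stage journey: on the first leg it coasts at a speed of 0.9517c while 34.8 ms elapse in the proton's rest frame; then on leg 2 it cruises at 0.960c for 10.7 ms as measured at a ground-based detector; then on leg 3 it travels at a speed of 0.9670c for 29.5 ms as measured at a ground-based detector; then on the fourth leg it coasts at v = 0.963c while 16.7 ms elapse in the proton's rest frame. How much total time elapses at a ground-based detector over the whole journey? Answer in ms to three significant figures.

Δt = 216 ms

Leg 1: γ = 1/√(1 − 0.9517²) = 1/√0.09427 = 3.257; Δt_1 = 3.257 × 34.8 = 113.3 ms.
Leg 2: 10.7 ms is already measured at a ground-based detector.
Leg 3: 29.5 ms is already measured at a ground-based detector.
Leg 4: γ = 1/√(1 − 0.963²) = 1/√0.07263 = 3.711; Δt_4 = 3.711 × 16.7 = 61.97 ms.
Total: 113.3 + 10.70 + 29.50 + 61.97 ms.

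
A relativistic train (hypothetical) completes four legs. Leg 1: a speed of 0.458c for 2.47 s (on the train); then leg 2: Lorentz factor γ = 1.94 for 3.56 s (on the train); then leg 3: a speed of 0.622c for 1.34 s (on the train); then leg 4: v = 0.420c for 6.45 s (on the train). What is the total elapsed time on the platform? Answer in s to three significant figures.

Leg 1: γ = 1/√(1 − 0.458²) = 1/√0.7902 = 1.125; Δt_1 = 1.125 × 2.47 = 2.779 s.
Leg 2: γ = 1.94; Δt_2 = 1.940 × 3.56 = 6.906 s.
Leg 3: γ = 1/√(1 − 0.622²) = 1/√0.6131 = 1.277; Δt_3 = 1.277 × 1.34 = 1.711 s.
Leg 4: γ = 1/√(1 − 0.420²) = 1/√0.8236 = 1.102; Δt_4 = 1.102 × 6.45 = 7.107 s.
Total: 2.779 + 6.906 + 1.711 + 7.107 s.

Δt = 18.5 s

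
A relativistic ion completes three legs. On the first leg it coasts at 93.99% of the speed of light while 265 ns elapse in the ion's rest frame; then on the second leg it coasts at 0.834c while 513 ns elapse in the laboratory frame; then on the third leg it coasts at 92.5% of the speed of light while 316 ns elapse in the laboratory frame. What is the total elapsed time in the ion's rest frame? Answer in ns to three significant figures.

τ = 668 ns

Leg 1: 265 ns is already measured in the ion's rest frame.
Leg 2: γ = 1/√(1 − 0.834²) = 1/√0.3044 = 1.812; τ_2 = 513/1.812 = 283.1 ns.
Leg 3: β = 0.925; γ = 1/√(1 − 0.925²) = 1/√0.1444 = 2.632; τ_3 = 316/2.632 = 120.1 ns.
Total: 265.0 + 283.1 + 120.1 ns.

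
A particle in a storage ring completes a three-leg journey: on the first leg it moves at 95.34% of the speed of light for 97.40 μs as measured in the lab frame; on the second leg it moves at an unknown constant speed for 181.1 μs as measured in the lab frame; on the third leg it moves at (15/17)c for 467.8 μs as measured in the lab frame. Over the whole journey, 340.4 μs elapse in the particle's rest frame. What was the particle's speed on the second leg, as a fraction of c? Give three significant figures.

Leg 1: β = 0.9534; γ = 1/√(1 − 0.9534²) = 1/√0.09103 = 3.314; τ_1 = 97.40/3.314 = 29.39 μs.
Leg 2: speed unknown; τ_2 = 181.1/γ_2.
Leg 3: γ = 1/√(1 − (15/17)²) = 17/8 = 2.125; τ_3 = 467.8/2.125 = 220.1 μs.
Total proper time: 29.39 + τ_2 + 220.1 = 340.4, so τ_2 = 340.4 − 249.5 = 90.87 μs.
γ_2 = 181.1/90.87 = 1.993; β = √(1 − 1/γ²) = √0.7482.

β = 0.865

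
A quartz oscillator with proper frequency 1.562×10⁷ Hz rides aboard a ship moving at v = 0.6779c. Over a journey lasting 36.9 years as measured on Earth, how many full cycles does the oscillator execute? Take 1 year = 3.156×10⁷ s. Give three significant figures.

γ = 1/√(1 − 0.6779²) = 1/√0.5405 = 1.360
The oscillator's own cycle count is N = f × τ where τ is the proper time on the ship. τ = Δt/γ = 36.9/1.360 = 27.13 years = 8.561×10⁸ s.
N = 1.562×10⁷ × 8.561×10⁸ = 1.337×10¹⁶.

N = 1.34×10¹⁶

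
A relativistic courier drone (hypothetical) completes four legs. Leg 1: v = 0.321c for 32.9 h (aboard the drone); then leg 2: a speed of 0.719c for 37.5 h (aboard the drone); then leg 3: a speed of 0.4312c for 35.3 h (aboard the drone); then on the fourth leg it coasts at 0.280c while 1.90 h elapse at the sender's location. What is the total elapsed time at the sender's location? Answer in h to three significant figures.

Δt = 130 h

Leg 1: γ = 1/√(1 − 0.321²) = 1/√0.8970 = 1.056; Δt_1 = 1.056 × 32.9 = 34.74 h.
Leg 2: γ = 1/√(1 − 0.719²) = 1/√0.4830 = 1.439; Δt_2 = 1.439 × 37.5 = 53.96 h.
Leg 3: γ = 1/√(1 − 0.4312²) = 1/√0.8141 = 1.108; Δt_3 = 1.108 × 35.3 = 39.12 h.
Leg 4: 1.90 h is already measured at the sender's location.
Total: 34.74 + 53.96 + 39.12 + 1.900 h.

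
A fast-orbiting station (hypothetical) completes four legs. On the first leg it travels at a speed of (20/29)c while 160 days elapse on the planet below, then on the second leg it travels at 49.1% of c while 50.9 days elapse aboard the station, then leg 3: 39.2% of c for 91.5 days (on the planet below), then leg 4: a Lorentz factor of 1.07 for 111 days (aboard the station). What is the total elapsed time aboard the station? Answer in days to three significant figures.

τ = 362 days

Leg 1: γ = 1/√(1 − (20/29)²) = 29/21 ≈ 1.381; τ_1 = 160/1.381 = 115.9 days.
Leg 2: 50.9 days is already measured aboard the station.
Leg 3: β = 0.392; γ = 1/√(1 − 0.392²) = 1/√0.8463 = 1.087; τ_3 = 91.5/1.087 = 84.18 days.
Leg 4: 111 days is already measured aboard the station.
Total: 115.9 + 50.90 + 84.18 + 111.0 days.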